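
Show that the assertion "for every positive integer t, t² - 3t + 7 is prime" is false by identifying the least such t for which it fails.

t = 6

A counterexample is any positive integer t such that t² - 3t + 7 is not prime; we check each in order.
The first 5 eligible values, up to t = 5, all satisfy the conclusion.
t = 6: t² - 3t + 7 = 25 = 5 × 5, composite.
Thus t = 6 disproves the claim, and no smaller t works.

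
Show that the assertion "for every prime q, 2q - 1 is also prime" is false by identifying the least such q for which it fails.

A counterexample is any prime q such that 2q - 1 is not prime; we check each in order.
For q = 2, 3 the conclusion holds.
q = 5: 2q - 1 = 9 = 3 × 3, not prime.

q = 5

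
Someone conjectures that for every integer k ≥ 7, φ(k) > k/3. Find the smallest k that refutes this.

Check each integer k ≥ 7 in order until the claim fails.
The first 5 eligible values, up to k = 11, all satisfy the conclusion.
k = 12: φ(12) = 4 and 12/3 = 4, so φ(12) ≤ 12/3.

k = 12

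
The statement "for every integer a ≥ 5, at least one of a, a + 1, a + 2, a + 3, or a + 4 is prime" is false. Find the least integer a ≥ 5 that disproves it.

We need the least integer a ≥ 5 for which a, a + 1, a + 2, a + 3, a + 4 are all composite.
For a = 5, 6, 7, 8, …, 21, 22, 23 the conclusion holds.
a = 24: 24 = 2 × 12; 25 = 5 × 5; 26 = 2 × 13; 27 = 3 × 9; 28 = 2 × 14 — all composite.

a = 24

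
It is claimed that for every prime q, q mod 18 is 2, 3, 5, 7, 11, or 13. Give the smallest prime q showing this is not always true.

Check each prime q in order until the claim fails.
The first 6 eligible values, up to q = 13, all satisfy the conclusion.
q = 17: 17 mod 18 = 17 — not in {2, 3, 5, 7, 11, 13}.
Thus q = 17 disproves the claim, and no smaller q works.

q = 17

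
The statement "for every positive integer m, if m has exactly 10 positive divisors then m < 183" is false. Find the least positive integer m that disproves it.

The first 5 eligible values, up to m = 176, all satisfy the conclusion.
m = 208: τ(208) = 10; 208 ≥ 183.
Hence m = 208 is a counterexample.

m = 208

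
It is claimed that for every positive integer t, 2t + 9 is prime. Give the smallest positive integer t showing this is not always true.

t = 3

We need the least positive integer t for which 2t + 9 is not prime.
For t = 1, 2 the conclusion holds.
t = 3: 2t + 9 = 15 = 3 × 5, composite.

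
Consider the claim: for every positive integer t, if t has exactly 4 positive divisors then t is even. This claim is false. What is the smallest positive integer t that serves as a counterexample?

Check each positive integer t in order until t has exactly 4 positive divisors but t is odd.
The first 4 eligible values, up to t = 14, all satisfy the conclusion.
t = 15: divisors of 15: 1, 3, 5, 15; 15 is odd.

t = 15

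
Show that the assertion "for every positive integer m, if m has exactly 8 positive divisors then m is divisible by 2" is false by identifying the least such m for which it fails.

We need the least positive integer m for which m has exactly 8 positive divisors but m is not divisible by 2.
The first 12 eligible values, up to m = 104, all satisfy the conclusion.
m = 105: τ(105) = 8; 105 mod 2 = 1.
Thus m = 105 disproves the claim, and no smaller m works.

m = 105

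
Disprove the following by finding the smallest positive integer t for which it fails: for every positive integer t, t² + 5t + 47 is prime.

t = 38

For t = 1, 2, 3, 4, …, 35, 36, 37 the conclusion holds.
t = 38: t² + 5t + 47 = 1681 = 41 × 41, composite.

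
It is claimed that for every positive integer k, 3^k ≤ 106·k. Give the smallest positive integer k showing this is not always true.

A counterexample is any positive integer k such that 3^k > 106·k; we check each in order.
k = 1: 3^k = 3 and 106·k = 106, so 3 ≤ 106.
k = 2: 3^k = 9 and 106·k = 212, so 9 ≤ 212.
k = 3: 3^k = 27 and 106·k = 318, so 27 ≤ 318.
k = 4: 3^k = 81 and 106·k = 424, so 81 ≤ 424.
k = 5: 3^k = 243 and 106·k = 530, so 243 ≤ 530.
k = 6: 3^k = 729 and 106·k = 636, so 729 > 636.
Thus k = 6 disproves the claim, and no smaller k works.

k = 6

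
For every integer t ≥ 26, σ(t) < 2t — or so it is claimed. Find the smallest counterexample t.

t = 28

Check each integer t ≥ 26 in order until the claim fails.
t = 26: σ(26) = 42; 42 < 52.
t = 27: σ(27) = 40; 40 < 54.
t = 28: σ(28) = 56; 56 ≥ 56.
Thus t = 28 disproves the claim, and no smaller t works.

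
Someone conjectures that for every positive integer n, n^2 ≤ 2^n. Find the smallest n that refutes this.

n = 3

We need the least positive integer n for which n^2 > 2^n.
For n = 1, 2 the conclusion holds.
n = 3: n^2 = 9 and 2^n = 8, so 9 > 8.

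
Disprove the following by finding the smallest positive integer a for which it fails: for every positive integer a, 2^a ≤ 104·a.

a = 11

We need the least positive integer a for which 2^a > 104·a.
The first 10 eligible values, up to a = 10, all satisfy the conclusion.
a = 11: 2^a = 2048 and 104·a = 1144, so 2048 > 1144.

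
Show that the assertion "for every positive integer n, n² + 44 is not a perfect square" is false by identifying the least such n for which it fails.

n = 10

We need the least positive integer n for which n² + 44 is a perfect square.
For n = 1, 2, 3, 4, 5, 6, 7, 8, 9 the conclusion holds.
n = 10: 10² + 44 = 144 = 12², a perfect square.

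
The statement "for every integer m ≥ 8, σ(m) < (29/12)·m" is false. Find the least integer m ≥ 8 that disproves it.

m = 24

Check each integer m ≥ 8 in order until the claim fails.
For m = 8, 9, 10, 11, …, 21, 22, 23 the conclusion holds.
m = 24: σ(24) = 60; 60 ≥ 58.
Hence m = 24 is a counterexample.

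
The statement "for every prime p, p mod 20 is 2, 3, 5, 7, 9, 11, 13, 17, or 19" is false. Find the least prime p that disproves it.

p = 41

We need the least prime p for which the claim fails.
For p = 2, 3, 5, 7, …, 29, 31, 37 the conclusion holds.
p = 41: 41 mod 20 = 1 — not in {2, 3, 5, 7, 9, 11, 13, 17, 19}.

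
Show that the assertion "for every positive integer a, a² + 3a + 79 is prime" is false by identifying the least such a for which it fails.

We need the least positive integer a for which a² + 3a + 79 is not prime.
The first 4 eligible values, up to a = 4, all satisfy the conclusion.
a = 5: a² + 3a + 79 = 119 = 7 × 17, composite.
Hence a = 5 is a counterexample.

a = 5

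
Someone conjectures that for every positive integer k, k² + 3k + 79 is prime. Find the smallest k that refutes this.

k = 5

The first 4 eligible values, up to k = 4, all satisfy the conclusion.
k = 5: k² + 3k + 79 = 119 = 7 × 17, composite.
Thus k = 5 disproves the claim, and no smaller k works.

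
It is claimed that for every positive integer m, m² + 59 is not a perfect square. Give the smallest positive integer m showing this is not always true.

m = 29

For m = 1, 2, 3, 4, …, 26, 27, 28 the conclusion holds.
m = 29: 29² + 59 = 900 = 30², a perfect square.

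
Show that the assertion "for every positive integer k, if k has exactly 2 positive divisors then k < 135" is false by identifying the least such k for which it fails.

k = 137

For k = 2, 3, 5, 7, …, 113, 127, 131 the conclusion holds.
k = 137: τ(137) = 2; 137 ≥ 135.
Thus k = 137 disproves the claim, and no smaller k works.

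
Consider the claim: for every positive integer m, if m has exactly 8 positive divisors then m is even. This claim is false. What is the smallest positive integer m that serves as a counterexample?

We need the least positive integer m for which m has exactly 8 positive divisors but m is odd.
For m = 24, 30, 40, 42, …, 88, 102, 104 the conclusion holds.
m = 105: divisors of 105: 1, 3, 5, 7, 15, 21, 35, 105; 105 is odd.

m = 105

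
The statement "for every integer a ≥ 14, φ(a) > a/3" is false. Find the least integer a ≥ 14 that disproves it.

For a = 14, 15, 16, 17 the conclusion holds.
a = 18: φ(18) = 6 and 18/3 = 6, so φ(18) ≤ 18/3.
Thus a = 18 disproves the claim, and no smaller a works.

a = 18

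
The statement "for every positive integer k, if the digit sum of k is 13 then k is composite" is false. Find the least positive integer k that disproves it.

A counterexample is any positive integer k such that the digit sum of k is 13 but k is prime; we check each in order.
For k = 49, 58 the conclusion holds.
k = 67: digit sum 13; 67 is prime, not composite.
Thus k = 67 disproves the claim, and no smaller k works.

k = 67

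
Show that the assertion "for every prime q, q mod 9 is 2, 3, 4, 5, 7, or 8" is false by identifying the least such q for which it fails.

q = 19

The first 7 eligible values, up to q = 17, all satisfy the conclusion.
q = 19: 19 mod 9 = 1 — not in {2, 3, 4, 5, 7, 8}.
Thus q = 19 disproves the claim, and no smaller q works.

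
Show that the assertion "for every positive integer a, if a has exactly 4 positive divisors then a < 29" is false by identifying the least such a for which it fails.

a = 33

For a = 6, 8, 10, 14, 15, 21, 22, 26, 27 the conclusion holds.
a = 33: τ(33) = 4; 33 ≥ 29.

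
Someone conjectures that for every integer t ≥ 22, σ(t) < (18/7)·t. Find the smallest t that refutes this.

Check each integer t ≥ 22 in order until the claim fails.
For t = 22, 23, 24, 25, …, 45, 46, 47 the conclusion holds.
t = 48: σ(48) = 124; 124 ≥ 864/7.
Hence t = 48 is a counterexample.

t = 48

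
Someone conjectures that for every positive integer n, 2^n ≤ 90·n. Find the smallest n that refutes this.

n = 10

Check each positive integer n in order until 2^n > 90·n.
The first 9 eligible values, up to n = 9, all satisfy the conclusion.
n = 10: 2^n = 1024 and 90·n = 900, so 1024 > 900.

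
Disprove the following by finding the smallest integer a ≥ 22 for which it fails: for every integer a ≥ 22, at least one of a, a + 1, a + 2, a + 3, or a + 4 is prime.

a = 24

We need the least integer a ≥ 22 for which a, a + 1, a + 2, a + 3, a + 4 are all composite.
For a = 22, 23 the conclusion holds.
a = 24: 24 = 2 × 12; 25 = 5 × 5; 26 = 2 × 13; 27 = 3 × 9; 28 = 2 × 14 — all composite.
Hence a = 24 is a counterexample.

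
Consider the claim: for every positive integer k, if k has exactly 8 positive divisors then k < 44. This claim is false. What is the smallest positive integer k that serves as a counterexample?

We need the least positive integer k for which k has exactly 8 positive divisors but the claim fails.
For k = 24, 30, 40, 42 the conclusion holds.
k = 54: τ(54) = 8; 54 ≥ 44.

k = 54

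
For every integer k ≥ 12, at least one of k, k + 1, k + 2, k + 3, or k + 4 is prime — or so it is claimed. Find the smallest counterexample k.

For k = 12, 13, 14, 15, …, 21, 22, 23 the conclusion holds.
k = 24: 24 = 2 × 12; 25 = 5 × 5; 26 = 2 × 13; 27 = 3 × 9; 28 = 2 × 14 — all composite.

k = 24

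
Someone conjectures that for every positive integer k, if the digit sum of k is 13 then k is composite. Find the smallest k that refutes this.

k = 67

Check each positive integer k in order until the digit sum of k is 13 but k is prime.
For k = 49, 58 the conclusion holds.
k = 67: digit sum 13; 67 is prime, not composite.
So k = 67 is the smallest counterexample.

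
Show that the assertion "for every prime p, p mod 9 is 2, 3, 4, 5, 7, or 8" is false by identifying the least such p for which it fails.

p = 19

A counterexample is any prime p such that the claim fails; we check each in order.
For p = 2, 3, 5, 7, 11, 13, 17 the conclusion holds.
p = 19: 19 mod 9 = 1 — not in {2, 3, 4, 5, 7, 8}.
Thus p = 19 disproves the claim, and no smaller p works.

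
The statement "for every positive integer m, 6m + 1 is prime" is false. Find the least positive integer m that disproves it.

A counterexample is any positive integer m such that 6m + 1 is not prime; we check each in order.
For m = 1, 2, 3 the conclusion holds.
m = 4: 6m + 1 = 25 = 5 × 5, composite.
Thus m = 4 disproves the claim, and no smaller m works.

m = 4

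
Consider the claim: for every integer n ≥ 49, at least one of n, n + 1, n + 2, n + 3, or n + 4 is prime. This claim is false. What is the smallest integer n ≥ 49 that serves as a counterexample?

n = 54

A counterexample is any integer n ≥ 49 such that n, n + 1, n + 2, n + 3, n + 4 are all composite; we check each in order.
For n = 49, 50, 51, 52, 53 the conclusion holds.
n = 54: 54 = 2 × 27; 55 = 5 × 11; 56 = 2 × 28; 57 = 3 × 19; 58 = 2 × 29 — all composite.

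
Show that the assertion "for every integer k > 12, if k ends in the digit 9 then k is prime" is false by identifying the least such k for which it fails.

We need the least integer k > 12 for which k ends in the digit 9 but k is not prime.
For k = 19, 29 the conclusion holds.
k = 39: 39 ends in 9; 39 = 3 × 13, composite.
So k = 39 is the smallest counterexample.

k = 39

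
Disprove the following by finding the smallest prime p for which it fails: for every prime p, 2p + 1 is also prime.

p = 7

For p = 2, 3, 5 the conclusion holds.
p = 7: 2p + 1 = 15 = 3 × 5, not prime.
So p = 7 is the smallest counterexample.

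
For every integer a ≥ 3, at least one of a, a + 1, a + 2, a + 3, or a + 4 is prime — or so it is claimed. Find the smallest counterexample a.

For a = 3, 4, 5, 6, …, 21, 22, 23 the conclusion holds.
a = 24: 24 = 2 × 12; 25 = 5 × 5; 26 = 2 × 13; 27 = 3 × 9; 28 = 2 × 14 — all composite.
Hence a = 24 is a counterexample.

a = 24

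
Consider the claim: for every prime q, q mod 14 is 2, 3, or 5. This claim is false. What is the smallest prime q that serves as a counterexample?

q = 7

Check each prime q in order until the claim fails.
For q = 2, 3, 5 the conclusion holds.
q = 7: 7 mod 14 = 7 — not in {2, 3, 5}.
Hence q = 7 is a counterexample.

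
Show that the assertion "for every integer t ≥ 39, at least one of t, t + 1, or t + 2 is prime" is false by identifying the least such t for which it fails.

t = 44

A counterexample is any integer t ≥ 39 such that t, t + 1, t + 2 are all composite; we check each in order.
For t = 39, 40, 41, 42, 43 the conclusion holds.
t = 44: 44 = 2 × 22; 45 = 3 × 15; 46 = 2 × 23 — all composite.
So t = 44 is the smallest counterexample.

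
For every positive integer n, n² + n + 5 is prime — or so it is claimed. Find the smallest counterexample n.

n = 4

A counterexample is any positive integer n such that n² + n + 5 is not prime; we check each in order.
For n = 1, 2, 3 the conclusion holds.
n = 4: n² + n + 5 = 25 = 5 × 5, composite.
Thus n = 4 disproves the claim, and no smaller n works.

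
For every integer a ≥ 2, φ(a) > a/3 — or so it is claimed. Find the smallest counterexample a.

a = 6

For a = 2, 3, 4, 5 the conclusion holds.
a = 6: φ(6) = 2 and 6/3 = 2, so φ(6) ≤ 6/3.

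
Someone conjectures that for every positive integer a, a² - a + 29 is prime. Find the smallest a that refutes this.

a = 3

a = 1: a² - a + 29 = 29, prime.
a = 2: a² - a + 29 = 31, prime.
a = 3: a² - a + 29 = 35 = 5 × 7, composite.
Thus a = 3 disproves the claim, and no smaller a works.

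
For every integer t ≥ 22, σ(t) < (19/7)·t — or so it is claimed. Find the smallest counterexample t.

A counterexample is any integer t ≥ 22 such that the claim fails; we check each in order.
For t = 22, 23, 24, 25, …, 57, 58, 59 the conclusion holds.
t = 60: σ(60) = 168; 168 ≥ 1140/7.

t = 60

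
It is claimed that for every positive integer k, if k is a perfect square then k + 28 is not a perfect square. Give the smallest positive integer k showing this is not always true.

k = 36

For k = 1, 4, 9, 16, 25 the conclusion holds.
k = 36: 36 = 6² and 36 + 28 = 64 = 8².
Hence k = 36 is a counterexample.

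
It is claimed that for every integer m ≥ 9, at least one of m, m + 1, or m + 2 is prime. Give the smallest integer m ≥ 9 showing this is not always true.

m = 14

The first 5 eligible values, up to m = 13, all satisfy the conclusion.
m = 14: 14 = 2 × 7; 15 = 3 × 5; 16 = 2 × 8 — all composite.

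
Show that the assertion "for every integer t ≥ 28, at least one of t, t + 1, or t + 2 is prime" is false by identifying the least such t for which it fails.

t = 32

A counterexample is any integer t ≥ 28 such that t, t + 1, t + 2 are all composite; we check each in order.
For t = 28, 29, 30, 31 the conclusion holds.
t = 32: 32 = 2 × 16; 33 = 3 × 11; 34 = 2 × 17 — all composite.
Thus t = 32 disproves the claim, and no smaller t works.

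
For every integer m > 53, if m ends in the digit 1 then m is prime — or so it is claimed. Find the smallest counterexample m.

m = 81

For m = 61, 71 the conclusion holds.
m = 81: 81 ends in 1; 81 = 3 × 27, composite.
So m = 81 is the smallest counterexample.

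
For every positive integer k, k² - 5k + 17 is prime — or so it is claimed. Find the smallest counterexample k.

A counterexample is any positive integer k such that k² - 5k + 17 is not prime; we check each in order.
For k = 1, 2, 3, 4, …, 10, 11, 12 the conclusion holds.
k = 13: k² - 5k + 17 = 121 = 11 × 11, composite.

k = 13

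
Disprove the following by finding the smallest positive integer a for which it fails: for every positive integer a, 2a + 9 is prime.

a = 3

A counterexample is any positive integer a such that 2a + 9 is not prime; we check each in order.
a = 1: 2a + 9 = 11, prime.
a = 2: 2a + 9 = 13, prime.
a = 3: 2a + 9 = 15 = 3 × 5, composite.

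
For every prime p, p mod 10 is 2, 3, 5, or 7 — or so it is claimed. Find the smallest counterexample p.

We need the least prime p for which the claim fails.
For p = 2, 3, 5, 7 the conclusion holds.
p = 11: 11 mod 10 = 1 — not in {2, 3, 5, 7}.
Hence p = 11 is a counterexample.

p = 11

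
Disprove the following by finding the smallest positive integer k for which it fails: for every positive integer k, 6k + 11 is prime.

k = 1: 6k + 11 = 17, prime.
k = 2: 6k + 11 = 23, prime.
k = 3: 6k + 11 = 29, prime.
k = 4: 6k + 11 = 35 = 5 × 7, composite.
Hence k = 4 is a counterexample.

k = 4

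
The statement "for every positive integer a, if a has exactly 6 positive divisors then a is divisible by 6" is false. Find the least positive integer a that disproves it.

A counterexample is any positive integer a such that a has exactly 6 positive divisors but a is not divisible by 6; we check each in order.
For a = 12, 18 the conclusion holds.
a = 20: τ(20) = 6; 20 mod 6 = 2.

a = 20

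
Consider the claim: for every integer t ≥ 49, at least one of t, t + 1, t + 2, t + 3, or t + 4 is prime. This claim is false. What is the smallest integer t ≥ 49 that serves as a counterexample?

t = 54

A counterexample is any integer t ≥ 49 such that t, t + 1, t + 2, t + 3, t + 4 are all composite; we check each in order.
t = 49: 53 is prime.
t = 50: 53 is prime.
t = 51: 53 is prime.
t = 52: 53 is prime.
t = 53: 53 is prime.
t = 54: 54 = 2 × 27; 55 = 5 × 11; 56 = 2 × 28; 57 = 3 × 19; 58 = 2 × 29 — all composite.
Hence t = 54 is a counterexample.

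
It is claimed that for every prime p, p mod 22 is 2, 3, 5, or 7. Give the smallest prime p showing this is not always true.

p = 11

We need the least prime p for which the claim fails.
p = 2: 2 mod 22 = 2.
p = 3: 3 mod 22 = 3.
p = 5: 5 mod 22 = 5.
p = 7: 7 mod 22 = 7.
p = 11: 11 mod 22 = 11 — not in {2, 3, 5, 7}.
So p = 11 is the smallest counterexample.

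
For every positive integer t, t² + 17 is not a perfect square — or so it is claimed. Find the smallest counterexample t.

A counterexample is any positive integer t such that t² + 17 is a perfect square; we check each in order.
For t = 1, 2, 3, 4, 5, 6, 7 the conclusion holds.
t = 8: 8² + 17 = 81 = 9², a perfect square.
So t = 8 is the smallest counterexample.

t = 8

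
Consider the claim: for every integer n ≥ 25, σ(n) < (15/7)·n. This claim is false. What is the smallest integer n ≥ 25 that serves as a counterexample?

For n = 25, 26, 27, 28, 29 the conclusion holds.
n = 30: σ(30) = 72; 72 ≥ 450/7.

n = 30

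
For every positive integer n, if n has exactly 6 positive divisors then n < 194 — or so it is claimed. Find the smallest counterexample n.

n = 207

Check each positive integer n in order until n has exactly 6 positive divisors but the claim fails.
For n = 12, 18, 20, 28, …, 172, 175, 188 the conclusion holds.
n = 207: τ(207) = 6; 207 ≥ 194.
So n = 207 is the smallest counterexample.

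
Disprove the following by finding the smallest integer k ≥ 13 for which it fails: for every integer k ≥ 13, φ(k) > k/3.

A counterexample is any integer k ≥ 13 such that the claim fails; we check each in order.
k = 13: φ(13) = 12 and 13/3 = 13/3, so φ(13) > 13/3.
k = 14: φ(14) = 6 and 14/3 = 14/3, so φ(14) > 14/3.
k = 15: φ(15) = 8 and 15/3 = 5, so φ(15) > 15/3.
k = 16: φ(16) = 8 and 16/3 = 16/3, so φ(16) > 16/3.
k = 17: φ(17) = 16 and 17/3 = 17/3, so φ(17) > 17/3.
k = 18: φ(18) = 6 and 18/3 = 6, so φ(18) ≤ 18/3.

k = 18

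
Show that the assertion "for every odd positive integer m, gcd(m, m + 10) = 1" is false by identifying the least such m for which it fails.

Check each odd positive integer m in order until gcd(m, m + 10) > 1.
m = 1: gcd(1, 11) = 1.
m = 3: gcd(3, 13) = 1.
m = 5: gcd(5, 15) = 5.

m = 5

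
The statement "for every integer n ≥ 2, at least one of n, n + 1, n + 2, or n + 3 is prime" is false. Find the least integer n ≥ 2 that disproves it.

n = 24

A counterexample is any integer n ≥ 2 such that n, n + 1, n + 2, n + 3 are all composite; we check each in order.
For n = 2, 3, 4, 5, …, 21, 22, 23 the conclusion holds.
n = 24: 24 = 2 × 12; 25 = 5 × 5; 26 = 2 × 13; 27 = 3 × 9 — all composite.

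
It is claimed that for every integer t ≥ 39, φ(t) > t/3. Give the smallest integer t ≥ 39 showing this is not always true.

A counterexample is any integer t ≥ 39 such that the claim fails; we check each in order.
t = 39: φ(39) = 24 and 39/3 = 13, so φ(39) > 39/3.
t = 40: φ(40) = 16 and 40/3 = 40/3, so φ(40) > 40/3.
t = 41: φ(41) = 40 and 41/3 = 41/3, so φ(41) > 41/3.
t = 42: φ(42) = 12 and 42/3 = 14, so φ(42) ≤ 42/3.
Hence t = 42 is a counterexample.

t = 42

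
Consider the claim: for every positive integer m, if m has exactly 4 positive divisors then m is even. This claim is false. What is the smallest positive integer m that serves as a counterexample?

m = 15

We need the least positive integer m for which m has exactly 4 positive divisors but m is odd.
For m = 6, 8, 10, 14 the conclusion holds.
m = 15: divisors of 15: 1, 3, 5, 15; 15 is odd.
Thus m = 15 disproves the claim, and no smaller m works.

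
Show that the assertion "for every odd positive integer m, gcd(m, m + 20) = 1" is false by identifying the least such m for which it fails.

m = 1: gcd(1, 21) = 1.
m = 3: gcd(3, 23) = 1.
m = 5: gcd(5, 25) = 5.
So m = 5 is the smallest counterexample.

m = 5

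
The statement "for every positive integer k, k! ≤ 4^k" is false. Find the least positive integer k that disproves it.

k = 9

We need the least positive integer k for which k! > 4^k.
For k = 1, 2, 3, 4, 5, 6, 7, 8 the conclusion holds.
k = 9: k! = 362880 and 4^k = 262144, so 362880 > 262144.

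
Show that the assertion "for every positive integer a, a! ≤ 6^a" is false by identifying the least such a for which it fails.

A counterexample is any positive integer a such that a! > 6^a; we check each in order.
For a = 1, 2, 3, 4, …, 11, 12, 13 the conclusion holds.
a = 14: a! = 87178291200 and 6^a = 78364164096, so 87178291200 > 78364164096.
Hence a = 14 is a counterexample.

a = 14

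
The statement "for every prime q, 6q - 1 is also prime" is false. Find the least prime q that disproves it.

A counterexample is any prime q such that 6q - 1 is not prime; we check each in order.
The first 4 eligible values, up to q = 7, all satisfy the conclusion.
q = 11: 6q - 1 = 65 = 5 × 13, not prime.

q = 11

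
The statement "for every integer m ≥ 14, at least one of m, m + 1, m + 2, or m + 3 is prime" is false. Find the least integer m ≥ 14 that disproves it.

m = 24

A counterexample is any integer m ≥ 14 such that m, m + 1, m + 2, m + 3 are all composite; we check each in order.
The first 10 eligible values, up to m = 23, all satisfy the conclusion.
m = 24: 24 = 2 × 12; 25 = 5 × 5; 26 = 2 × 13; 27 = 3 × 9 — all composite.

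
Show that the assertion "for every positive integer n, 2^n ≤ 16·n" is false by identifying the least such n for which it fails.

n = 7

For n = 1, 2, 3, 4, 5, 6 the conclusion holds.
n = 7: 2^n = 128 and 16·n = 112, so 128 > 112.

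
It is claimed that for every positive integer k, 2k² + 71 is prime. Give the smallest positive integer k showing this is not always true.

k = 5

Check each positive integer k in order until 2k² + 71 is not prime.
k = 1: 2k² + 71 = 73, prime.
k = 2: 2k² + 71 = 79, prime.
k = 3: 2k² + 71 = 89, prime.
k = 4: 2k² + 71 = 103, prime.
k = 5: 2k² + 71 = 121 = 11 × 11, composite.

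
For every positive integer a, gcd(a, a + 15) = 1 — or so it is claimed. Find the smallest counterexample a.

We need the least positive integer a for which gcd(a, a + 15) > 1.
a = 1: gcd(1, 16) = 1.
a = 2: gcd(2, 17) = 1.
a = 3: gcd(3, 18) = 3.

a = 3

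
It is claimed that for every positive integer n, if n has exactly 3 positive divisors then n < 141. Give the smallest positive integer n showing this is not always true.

We need the least positive integer n for which n has exactly 3 positive divisors but the claim fails.
The first 5 eligible values, up to n = 121, all satisfy the conclusion.
n = 169: τ(169) = 3; 169 ≥ 141.

n = 169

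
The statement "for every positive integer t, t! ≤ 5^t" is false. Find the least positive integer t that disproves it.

A counterexample is any positive integer t such that t! > 5^t; we check each in order.
For t = 1, 2, 3, 4, …, 9, 10, 11 the conclusion holds.
t = 12: t! = 479001600 and 5^t = 244140625, so 479001600 > 244140625.

t = 12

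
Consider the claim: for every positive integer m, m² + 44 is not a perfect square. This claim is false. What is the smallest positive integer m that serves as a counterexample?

We need the least positive integer m for which m² + 44 is a perfect square.
For m = 1, 2, 3, 4, 5, 6, 7, 8, 9 the conclusion holds.
m = 10: 10² + 44 = 144 = 12², a perfect square.

m = 10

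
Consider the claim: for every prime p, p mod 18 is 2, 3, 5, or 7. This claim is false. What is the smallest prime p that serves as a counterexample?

The first 4 eligible values, up to p = 7, all satisfy the conclusion.
p = 11: 11 mod 18 = 11 — not in {2, 3, 5, 7}.
So p = 11 is the smallest counterexample.

p = 11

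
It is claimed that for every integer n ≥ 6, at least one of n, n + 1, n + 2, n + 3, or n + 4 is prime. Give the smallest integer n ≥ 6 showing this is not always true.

Check each integer n ≥ 6 in order until n, n + 1, n + 2, n + 3, n + 4 are all composite.
For n = 6, 7, 8, 9, …, 21, 22, 23 the conclusion holds.
n = 24: 24 = 2 × 12; 25 = 5 × 5; 26 = 2 × 13; 27 = 3 × 9; 28 = 2 × 14 — all composite.
So n = 24 is the smallest counterexample.

n = 24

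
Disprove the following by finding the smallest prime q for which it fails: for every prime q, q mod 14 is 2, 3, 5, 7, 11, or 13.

q = 23

q = 2: 2 mod 14 = 2.
q = 3: 3 mod 14 = 3.
q = 5: 5 mod 14 = 5.
q = 7: 7 mod 14 = 7.
q = 11: 11 mod 14 = 11.
q = 13: 13 mod 14 = 13.
q = 17: 17 mod 14 = 3.
q = 19: 19 mod 14 = 5.
q = 23: 23 mod 14 = 9 — not in {2, 3, 5, 7, 11, 13}.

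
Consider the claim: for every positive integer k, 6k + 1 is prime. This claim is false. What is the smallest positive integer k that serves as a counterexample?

k = 4

For k = 1, 2, 3 the conclusion holds.
k = 4: 6k + 1 = 25 = 5 × 5, composite.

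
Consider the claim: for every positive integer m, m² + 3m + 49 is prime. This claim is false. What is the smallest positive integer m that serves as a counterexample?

We need the least positive integer m for which m² + 3m + 49 is not prime.
m = 1: m² + 3m + 49 = 53, prime.
m = 2: m² + 3m + 49 = 59, prime.
m = 3: m² + 3m + 49 = 67, prime.
m = 4: m² + 3m + 49 = 77 = 7 × 11, composite.
Thus m = 4 disproves the claim, and no smaller m works.

m = 4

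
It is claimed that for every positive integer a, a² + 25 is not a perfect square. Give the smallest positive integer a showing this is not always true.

The first 11 eligible values, up to a = 11, all satisfy the conclusion.
a = 12: 12² + 25 = 169 = 13², a perfect square.
Thus a = 12 disproves the claim, and no smaller a works.

a = 12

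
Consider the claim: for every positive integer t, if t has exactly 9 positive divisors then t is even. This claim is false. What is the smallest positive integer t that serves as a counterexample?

t = 225

A counterexample is any positive integer t such that t has exactly 9 positive divisors but t is odd; we check each in order.
t = 36: divisors of 36: 9 divisors; 36 is even.
t = 100: divisors of 100: 9 divisors; 100 is even.
t = 196: divisors of 196: 9 divisors; 196 is even.
t = 225: divisors of 225: 9 divisors; 225 is odd.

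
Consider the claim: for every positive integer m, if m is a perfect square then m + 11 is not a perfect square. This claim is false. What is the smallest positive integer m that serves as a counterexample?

The first 4 eligible values, up to m = 16, all satisfy the conclusion.
m = 25: 25 = 5² and 25 + 11 = 36 = 6².

m = 25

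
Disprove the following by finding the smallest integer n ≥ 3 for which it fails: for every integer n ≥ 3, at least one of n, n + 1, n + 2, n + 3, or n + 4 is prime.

A counterexample is any integer n ≥ 3 such that n, n + 1, n + 2, n + 3, n + 4 are all composite; we check each in order.
The first 21 eligible values, up to n = 23, all satisfy the conclusion.
n = 24: 24 = 2 × 12; 25 = 5 × 5; 26 = 2 × 13; 27 = 3 × 9; 28 = 2 × 14 — all composite.
So n = 24 is the smallest counterexample.

n = 24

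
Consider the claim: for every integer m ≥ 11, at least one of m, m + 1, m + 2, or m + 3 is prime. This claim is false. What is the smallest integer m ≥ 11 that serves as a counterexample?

Check each integer m ≥ 11 in order until m, m + 1, m + 2, m + 3 are all composite.
For m = 11, 12, 13, 14, …, 21, 22, 23 the conclusion holds.
m = 24: 24 = 2 × 12; 25 = 5 × 5; 26 = 2 × 13; 27 = 3 × 9 — all composite.
So m = 24 is the smallest counterexample.

m = 24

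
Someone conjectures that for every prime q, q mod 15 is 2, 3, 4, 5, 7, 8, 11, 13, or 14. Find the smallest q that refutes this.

We need the least prime q for which the claim fails.
For q = 2, 3, 5, 7, 11, 13, 17, 19, 23, 29 the conclusion holds.
q = 31: 31 mod 15 = 1 — not in {2, 3, 4, 5, 7, 8, 11, 13, 14}.
Thus q = 31 disproves the claim, and no smaller q works.

q = 31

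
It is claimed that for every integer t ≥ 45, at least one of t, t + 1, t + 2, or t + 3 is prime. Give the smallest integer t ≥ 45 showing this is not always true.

We need the least integer t ≥ 45 for which t, t + 1, t + 2, t + 3 are all composite.
t = 45: 47 is prime.
t = 46: 47 is prime.
t = 47: 47 is prime.
t = 48: 48 = 2 × 24; 49 = 7 × 7; 50 = 2 × 25; 51 = 3 × 17 — all composite.
So t = 48 is the smallest counterexample.

t = 48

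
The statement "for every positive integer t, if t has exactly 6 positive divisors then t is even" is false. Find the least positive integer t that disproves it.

t = 45

For t = 12, 18, 20, 28, 32, 44 the conclusion holds.
t = 45: divisors of 45: 1, 3, 5, 9, 15, 45; 45 is odd.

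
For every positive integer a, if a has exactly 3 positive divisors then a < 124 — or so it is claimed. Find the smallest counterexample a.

a = 4: τ(4) = 3; 4 < 124.
a = 9: τ(9) = 3; 9 < 124.
a = 25: τ(25) = 3; 25 < 124.
a = 49: τ(49) = 3; 49 < 124.
a = 121: τ(121) = 3; 121 < 124.
a = 169: τ(169) = 3; 169 ≥ 124.

a = 169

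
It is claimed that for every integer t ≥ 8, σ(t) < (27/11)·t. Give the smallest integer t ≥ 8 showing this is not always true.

We need the least integer t ≥ 8 for which the claim fails.
For t = 8, 9, 10, 11, …, 21, 22, 23 the conclusion holds.
t = 24: σ(24) = 60; 60 ≥ 648/11.
Thus t = 24 disproves the claim, and no smaller t works.

t = 24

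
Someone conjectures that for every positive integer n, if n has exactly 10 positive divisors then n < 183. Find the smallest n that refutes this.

Check each positive integer n in order until n has exactly 10 positive divisors but the claim fails.
The first 5 eligible values, up to n = 176, all satisfy the conclusion.
n = 208: τ(208) = 10; 208 ≥ 183.
Hence n = 208 is a counterexample.

n = 208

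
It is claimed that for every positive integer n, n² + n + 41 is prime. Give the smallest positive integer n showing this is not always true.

The first 39 eligible values, up to n = 39, all satisfy the conclusion.
n = 40: n² + n + 41 = 1681 = 41 × 41, composite.
Thus n = 40 disproves the claim, and no smaller n works.

n = 40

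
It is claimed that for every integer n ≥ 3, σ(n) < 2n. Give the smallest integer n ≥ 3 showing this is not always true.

For n = 3, 4, 5 the conclusion holds.
n = 6: σ(6) = 12; 12 ≥ 12.
So n = 6 is the smallest counterexample.

n = 6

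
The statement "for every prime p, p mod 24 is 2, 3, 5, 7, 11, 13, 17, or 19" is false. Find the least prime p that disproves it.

p = 23

A counterexample is any prime p such that the claim fails; we check each in order.
For p = 2, 3, 5, 7, 11, 13, 17, 19 the conclusion holds.
p = 23: 23 mod 24 = 23 — not in {2, 3, 5, 7, 11, 13, 17, 19}.
Hence p = 23 is a counterexample.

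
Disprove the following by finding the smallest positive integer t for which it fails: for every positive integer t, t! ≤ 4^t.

Check each positive integer t in order until t! > 4^t.
The first 8 eligible values, up to t = 8, all satisfy the conclusion.
t = 9: t! = 362880 and 4^t = 262144, so 362880 > 262144.
Thus t = 9 disproves the claim, and no smaller t works.

t = 9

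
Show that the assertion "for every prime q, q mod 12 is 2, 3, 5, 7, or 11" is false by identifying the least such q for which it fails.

A counterexample is any prime q such that the claim fails; we check each in order.
For q = 2, 3, 5, 7, 11 the conclusion holds.
q = 13: 13 mod 12 = 1 — not in {2, 3, 5, 7, 11}.
Hence q = 13 is a counterexample.

q = 13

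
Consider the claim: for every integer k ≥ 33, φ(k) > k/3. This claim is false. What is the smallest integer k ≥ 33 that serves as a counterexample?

A counterexample is any integer k ≥ 33 such that the claim fails; we check each in order.
For k = 33, 34, 35 the conclusion holds.
k = 36: φ(36) = 12 and 36/3 = 12, so φ(36) ≤ 36/3.

k = 36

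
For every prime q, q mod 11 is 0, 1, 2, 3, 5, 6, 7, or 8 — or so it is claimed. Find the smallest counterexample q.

We need the least prime q for which the claim fails.
The first 10 eligible values, up to q = 29, all satisfy the conclusion.
q = 31: 31 mod 11 = 9 — not in {0, 1, 2, 3, 5, 6, 7, 8}.

q = 31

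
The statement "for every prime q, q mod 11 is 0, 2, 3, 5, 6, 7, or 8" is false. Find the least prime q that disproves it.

q = 23

The first 8 eligible values, up to q = 19, all satisfy the conclusion.
q = 23: 23 mod 11 = 1 — not in {0, 2, 3, 5, 6, 7, 8}.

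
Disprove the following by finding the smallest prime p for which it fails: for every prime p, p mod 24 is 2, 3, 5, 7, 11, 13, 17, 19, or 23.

We need the least prime p for which the claim fails.
The first 20 eligible values, up to p = 71, all satisfy the conclusion.
p = 73: 73 mod 24 = 1 — not in {2, 3, 5, 7, 11, 13, 17, 19, 23}.
Hence p = 73 is a counterexample.

p = 73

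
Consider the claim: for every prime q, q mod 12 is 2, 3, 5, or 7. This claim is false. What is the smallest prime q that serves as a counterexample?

q = 11

Check each prime q in order until the claim fails.
For q = 2, 3, 5, 7 the conclusion holds.
q = 11: 11 mod 12 = 11 — not in {2, 3, 5, 7}.
Hence q = 11 is a counterexample.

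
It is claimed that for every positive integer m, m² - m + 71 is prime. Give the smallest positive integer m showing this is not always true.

Check each positive integer m in order until m² - m + 71 is not prime.
For m = 1, 2 the conclusion holds.
m = 3: m² - m + 71 = 77 = 7 × 11, composite.
Thus m = 3 disproves the claim, and no smaller m works.

m = 3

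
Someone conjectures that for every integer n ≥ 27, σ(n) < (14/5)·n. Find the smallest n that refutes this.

We need the least integer n ≥ 27 for which the claim fails.
For n = 27, 28, 29, 30, …, 57, 58, 59 the conclusion holds.
n = 60: σ(60) = 168; 168 ≥ 168.
So n = 60 is the smallest counterexample.

n = 60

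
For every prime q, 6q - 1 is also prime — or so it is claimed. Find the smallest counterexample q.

q = 11

We need the least prime q for which 6q - 1 is not prime.
The first 4 eligible values, up to q = 7, all satisfy the conclusion.
q = 11: 6q - 1 = 65 = 5 × 13, not prime.
Hence q = 11 is a counterexample.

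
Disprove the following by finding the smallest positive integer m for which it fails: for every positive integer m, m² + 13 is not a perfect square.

The first 5 eligible values, up to m = 5, all satisfy the conclusion.
m = 6: 6² + 13 = 49 = 7², a perfect square.
Thus m = 6 disproves the claim, and no smaller m works.

m = 6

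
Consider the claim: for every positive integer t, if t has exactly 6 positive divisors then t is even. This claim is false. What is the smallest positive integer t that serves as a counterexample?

t = 45

For t = 12, 18, 20, 28, 32, 44 the conclusion holds.
t = 45: divisors of 45: 1, 3, 5, 9, 15, 45; 45 is odd.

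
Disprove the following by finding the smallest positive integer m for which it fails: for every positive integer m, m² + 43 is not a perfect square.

m = 21

We need the least positive integer m for which m² + 43 is a perfect square.
The first 20 eligible values, up to m = 20, all satisfy the conclusion.
m = 21: 21² + 43 = 484 = 22², a perfect square.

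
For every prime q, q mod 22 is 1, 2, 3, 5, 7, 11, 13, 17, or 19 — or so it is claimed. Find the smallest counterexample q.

A counterexample is any prime q such that the claim fails; we check each in order.
For q = 2, 3, 5, 7, 11, 13, 17, 19, 23, 29 the conclusion holds.
q = 31: 31 mod 22 = 9 — not in {1, 2, 3, 5, 7, 11, 13, 17, 19}.

q = 31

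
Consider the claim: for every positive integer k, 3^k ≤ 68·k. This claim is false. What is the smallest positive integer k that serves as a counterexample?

k = 6

A counterexample is any positive integer k such that 3^k > 68·k; we check each in order.
For k = 1, 2, 3, 4, 5 the conclusion holds.
k = 6: 3^k = 729 and 68·k = 408, so 729 > 408.
Hence k = 6 is a counterexample.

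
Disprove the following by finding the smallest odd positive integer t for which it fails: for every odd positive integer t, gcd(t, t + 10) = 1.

t = 5

A counterexample is any odd positive integer t such that gcd(t, t + 10) > 1; we check each in order.
For t = 1, 3 the conclusion holds.
t = 5: gcd(5, 15) = 5.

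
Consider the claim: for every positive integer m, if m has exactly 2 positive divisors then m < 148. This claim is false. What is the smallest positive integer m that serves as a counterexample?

m = 149

Check each positive integer m in order until m has exactly 2 positive divisors but the claim fails.
The first 34 eligible values, up to m = 139, all satisfy the conclusion.
m = 149: τ(149) = 2; 149 ≥ 148.
Hence m = 149 is a counterexample.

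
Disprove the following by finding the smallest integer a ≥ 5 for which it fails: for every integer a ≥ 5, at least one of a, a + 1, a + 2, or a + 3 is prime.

a = 24

We need the least integer a ≥ 5 for which a, a + 1, a + 2, a + 3 are all composite.
For a = 5, 6, 7, 8, …, 21, 22, 23 the conclusion holds.
a = 24: 24 = 2 × 12; 25 = 5 × 5; 26 = 2 × 13; 27 = 3 × 9 — all composite.
So a = 24 is the smallest counterexample.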